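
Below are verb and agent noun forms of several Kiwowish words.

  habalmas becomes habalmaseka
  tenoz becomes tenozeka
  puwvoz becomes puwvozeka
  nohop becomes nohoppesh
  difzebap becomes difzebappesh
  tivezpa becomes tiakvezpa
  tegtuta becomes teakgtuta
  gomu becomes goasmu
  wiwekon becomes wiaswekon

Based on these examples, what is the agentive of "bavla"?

tenoz and nohop both have last vowel 'o' yet inflect differently (tenozeka, nohoppesh), so the last vowel is not what conditions the rule; the final letter is.
"bavla" ends in -a. The stems ending in -a (tivezpa → tiakvezpa, tegtuta → teakgtuta) insert -ak- after the first vowel.
The other patterns: stems ending in -s or -z add -eka; stems ending in -p double the final consonant and add -esh; stems ending in -n or -u insert -as- after the first vowel.
So bavla → baakvla.

baakvla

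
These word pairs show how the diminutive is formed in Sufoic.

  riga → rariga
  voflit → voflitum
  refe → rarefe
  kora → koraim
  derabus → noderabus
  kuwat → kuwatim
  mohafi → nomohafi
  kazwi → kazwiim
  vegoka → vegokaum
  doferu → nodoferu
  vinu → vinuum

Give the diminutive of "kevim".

vegoka and riga both end in -a yet inflect differently (vegokaum, rariga), so the final letter is not what conditions the rule; the first letter is.
"kevim" begins with k-. The stems beginning with k- (kuwat → kuwatim, kazwi → kazwiim, kora → koraim) add -im.
So kevim → kevimim.

kevimim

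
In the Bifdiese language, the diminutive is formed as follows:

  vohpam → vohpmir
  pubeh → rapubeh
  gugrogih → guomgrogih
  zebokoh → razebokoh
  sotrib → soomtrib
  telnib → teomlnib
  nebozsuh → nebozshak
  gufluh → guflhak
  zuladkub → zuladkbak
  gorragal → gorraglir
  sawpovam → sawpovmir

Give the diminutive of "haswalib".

zuladkub and sotrib both end in -b yet inflect differently (zuladkbak, soomtrib), so the final letter is not what conditions the rule; the last vowel is.
"haswalib" has last vowel 'i'. The stems whose last vowel is 'i' (sotrib → soomtrib, telnib → teomlnib, gugrogih → guomgrogih) insert -om- after the first vowel.
So haswalib → haomswalib.

haomswalib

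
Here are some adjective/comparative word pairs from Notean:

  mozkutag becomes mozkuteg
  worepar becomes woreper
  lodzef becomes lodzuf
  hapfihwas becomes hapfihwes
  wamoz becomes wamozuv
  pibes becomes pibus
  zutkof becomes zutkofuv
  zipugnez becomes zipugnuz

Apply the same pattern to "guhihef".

guhihuf

lodzef and zutkof both end in -f yet inflect differently (lodzuf, zutkofuv), so the final letter is not what conditions the rule; the last vowel is.
"guhihef" has last vowel 'e'. The stems whose last vowel is 'e' (lodzef → lodzuf, pibes → pibus, zipugnez → zipugnuz) change the last vowel to 'u'.
The other patterns: stems whose last vowel is 'o' add -uv; stems whose last vowel is 'a' change the last vowel to 'e'.
So guhihef → guhihuf.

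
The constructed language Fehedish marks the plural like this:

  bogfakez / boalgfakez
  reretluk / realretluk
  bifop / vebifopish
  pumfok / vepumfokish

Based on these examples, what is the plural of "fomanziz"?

foalmanziz

reretluk and pumfok both end in -k yet inflect differently (realretluk, vepumfokish), so the final letter is not what conditions the rule; the number of vowels is.
"fomanziz" has 3 vowels. The stems with 3 vowels (bogfakez → boalgfakez, reretluk → realretluk) insert -al- after the first vowel.
So fomanziz → foalmanziz.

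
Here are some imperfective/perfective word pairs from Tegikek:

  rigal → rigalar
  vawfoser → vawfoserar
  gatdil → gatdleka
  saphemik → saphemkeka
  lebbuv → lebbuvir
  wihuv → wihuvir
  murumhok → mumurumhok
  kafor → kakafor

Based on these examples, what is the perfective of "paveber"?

"paveber" has last vowel 'e'. The one such stem in the data (vawfoser → vawfoserar) adds -ar, so the same rule applies.
So paveber → paveberar.

paveberar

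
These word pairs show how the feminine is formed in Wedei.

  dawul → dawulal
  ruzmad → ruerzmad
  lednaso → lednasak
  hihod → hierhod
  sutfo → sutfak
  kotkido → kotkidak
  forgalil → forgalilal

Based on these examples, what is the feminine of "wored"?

woerred

sutfo and hihod both have last vowel 'o' yet inflect differently (sutfak, hierhod), so the last vowel is not what conditions the rule; the final letter is.
"wored" ends in -d. The stems ending in -d (hihod → hierhod, ruzmad → ruerzmad) insert -er- after the first vowel.
So wored → woerred.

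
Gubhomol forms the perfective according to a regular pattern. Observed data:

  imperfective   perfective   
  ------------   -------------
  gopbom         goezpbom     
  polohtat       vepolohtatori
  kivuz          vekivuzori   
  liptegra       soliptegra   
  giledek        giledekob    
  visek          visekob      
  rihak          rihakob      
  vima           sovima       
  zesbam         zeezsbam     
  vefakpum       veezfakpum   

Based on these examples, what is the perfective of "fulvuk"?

vima and zesbam both have last vowel 'a' yet inflect differently (sovima, zeezsbam), so the last vowel is not what conditions the rule; the final letter is.
"fulvuk" ends in -k. The stems ending in -k (giledek → giledekob, visek → visekob, rihak → rihakob) add -ob.
So fulvuk → fulvukob.

fulvukob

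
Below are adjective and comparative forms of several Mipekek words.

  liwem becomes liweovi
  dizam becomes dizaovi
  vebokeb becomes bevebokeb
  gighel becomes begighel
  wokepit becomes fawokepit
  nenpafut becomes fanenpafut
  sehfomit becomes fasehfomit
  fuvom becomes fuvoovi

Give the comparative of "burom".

liwem and vebokeb both have last vowel 'e' yet inflect differently (liweovi, bevebokeb), so the last vowel is not what conditions the rule; the final letter is.
"burom" ends in -m. The stems ending in -m (dizam → dizaovi, fuvom → fuvoovi, liwem → liweovi) drop the final letter and add -ovi.
So burom → buroovi.

buroovi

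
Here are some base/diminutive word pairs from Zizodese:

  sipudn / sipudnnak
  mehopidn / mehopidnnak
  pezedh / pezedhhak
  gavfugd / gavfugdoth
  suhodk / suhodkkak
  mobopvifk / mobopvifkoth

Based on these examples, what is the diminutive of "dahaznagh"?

dahaznaghoth

suhodk and mobopvifk both end in -k yet inflect differently (suhodkkak, mobopvifkoth), so the final letter is not what conditions the rule; the second-to-last letter is.
"dahaznagh" has second-to-last letter 'g'. The one such stem in the data (gavfugd → gavfugdoth) adds -oth, so the same rule applies.
So dahaznagh → dahaznaghoth.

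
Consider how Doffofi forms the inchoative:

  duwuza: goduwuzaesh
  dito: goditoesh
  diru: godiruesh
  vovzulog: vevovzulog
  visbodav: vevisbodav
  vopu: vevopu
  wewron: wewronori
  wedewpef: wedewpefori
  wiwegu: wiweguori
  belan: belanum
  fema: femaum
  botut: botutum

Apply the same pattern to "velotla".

vevelotla

"velotla" begins with v-. The stems beginning with v- (vovzulog → vevovzulog, visbodav → vevisbodav, vopu → vevopu) add the prefix ve-.
The other patterns: stems beginning with d- add go- … -esh around the stem; stems beginning with w- add -ori; stems beginning with b- or f- add -um.
So velotla → vevelotla.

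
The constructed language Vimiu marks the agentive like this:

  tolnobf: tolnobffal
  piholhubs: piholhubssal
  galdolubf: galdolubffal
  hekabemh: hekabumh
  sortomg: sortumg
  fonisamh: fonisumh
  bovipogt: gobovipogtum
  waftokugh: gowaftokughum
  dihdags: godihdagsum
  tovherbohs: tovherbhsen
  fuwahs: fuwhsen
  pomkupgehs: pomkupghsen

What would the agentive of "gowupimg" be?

hekabemh and waftokugh both end in -h yet inflect differently (hekabumh, gowaftokughum), so the final letter is not what conditions the rule; the second-to-last letter is.
"gowupimg" has second-to-last letter 'm'. The stems whose second-to-last letter is 'm' (hekabemh → hekabumh, sortomg → sortumg, fonisamh → fonisumh) change the last vowel to 'u'.
So gowupimg → gowupumg.

gowupumg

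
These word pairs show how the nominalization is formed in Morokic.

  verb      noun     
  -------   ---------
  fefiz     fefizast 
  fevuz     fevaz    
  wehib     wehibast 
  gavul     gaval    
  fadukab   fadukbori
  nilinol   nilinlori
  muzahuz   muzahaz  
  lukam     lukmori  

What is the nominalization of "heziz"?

"heziz" has last vowel 'i'. The stems whose last vowel is 'i' (fefiz → fefizast, wehib → wehibast) add -ast.
So heziz → hezizast.

hezizast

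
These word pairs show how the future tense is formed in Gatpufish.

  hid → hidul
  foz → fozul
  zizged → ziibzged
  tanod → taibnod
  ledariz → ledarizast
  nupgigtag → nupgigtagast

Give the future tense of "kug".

hid and zizged both end in -d yet inflect differently (hidul, ziibzged), so the final letter is not what conditions the rule; the number of vowels is.
"kug" has 1 vowel. The stems with 1 vowel (hid → hidul, foz → fozul) add -ul.
The other patterns: stems with 2 vowels insert -ib- after the first vowel; stems with 3 vowels add -ast.
So kug → kugul.

kugul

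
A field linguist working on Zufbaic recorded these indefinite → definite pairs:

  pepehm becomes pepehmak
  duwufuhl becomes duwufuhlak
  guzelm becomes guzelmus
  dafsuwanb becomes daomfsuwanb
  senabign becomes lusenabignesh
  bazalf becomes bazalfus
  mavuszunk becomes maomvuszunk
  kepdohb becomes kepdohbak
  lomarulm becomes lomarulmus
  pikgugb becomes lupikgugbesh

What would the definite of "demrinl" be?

"demrinl" has second-to-last letter 'n'. The stems whose second-to-last letter is 'n' (dafsuwanb → daomfsuwanb, mavuszunk → maomvuszunk) insert -om- after the first vowel.
So demrinl → deommrinl.

deommrinl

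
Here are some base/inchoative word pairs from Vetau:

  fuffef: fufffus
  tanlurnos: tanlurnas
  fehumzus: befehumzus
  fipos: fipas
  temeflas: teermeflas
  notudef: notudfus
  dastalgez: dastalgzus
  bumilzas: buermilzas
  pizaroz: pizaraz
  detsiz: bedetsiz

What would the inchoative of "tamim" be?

pizaroz and dastalgez both end in -z yet inflect differently (pizaraz, dastalgzus), so the final letter is not what conditions the rule; the last vowel is.
"tamim" has last vowel 'i'. The one such stem in the data (detsiz → bedetsiz) adds the prefix be-, so the same rule applies.
So tamim → betamim.

betamim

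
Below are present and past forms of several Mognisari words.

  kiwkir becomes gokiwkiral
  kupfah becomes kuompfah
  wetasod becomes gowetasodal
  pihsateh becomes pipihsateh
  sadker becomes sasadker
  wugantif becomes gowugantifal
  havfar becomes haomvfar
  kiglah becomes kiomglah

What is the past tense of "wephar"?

sadker and kiwkir both end in -r yet inflect differently (sasadker, gokiwkiral), so the final letter is not what conditions the rule; the last vowel is.
"wephar" has last vowel 'a'. The stems whose last vowel is 'a' (havfar → haomvfar, kiglah → kiomglah, kupfah → kuompfah) insert -om- after the first vowel.
The other patterns: stems whose last vowel is 'e' repeat the first consonant+vowel as a prefix; stems whose last vowel is 'i' or 'o' add go- … -al around the stem.
So wephar → weomphar.

weomphar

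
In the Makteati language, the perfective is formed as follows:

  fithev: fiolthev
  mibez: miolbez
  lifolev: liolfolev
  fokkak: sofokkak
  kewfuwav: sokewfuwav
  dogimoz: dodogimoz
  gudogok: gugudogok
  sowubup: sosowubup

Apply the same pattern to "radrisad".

soradrisad

fithev and kewfuwav both end in -v yet inflect differently (fiolthev, sokewfuwav), so the final letter is not what conditions the rule; the last vowel is.
"radrisad" has last vowel 'a'. The stems whose last vowel is 'a' (fokkak → sofokkak, kewfuwav → sokewfuwav) add the prefix so-.
So radrisad → soradrisad.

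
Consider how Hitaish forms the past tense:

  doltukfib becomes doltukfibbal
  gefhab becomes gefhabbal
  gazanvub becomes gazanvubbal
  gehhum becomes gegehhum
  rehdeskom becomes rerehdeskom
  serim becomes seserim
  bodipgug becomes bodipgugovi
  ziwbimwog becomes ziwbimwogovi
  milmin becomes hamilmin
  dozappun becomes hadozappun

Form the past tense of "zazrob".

gazanvub and gehhum both have last vowel 'u' yet inflect differently (gazanvubbal, gegehhum), so the last vowel is not what conditions the rule; the final letter is.
"zazrob" ends in -b. The stems ending in -b (doltukfib → doltukfibbal, gefhab → gefhabbal, gazanvub → gazanvubbal) double the final consonant and add -al.
The other patterns: stems ending in -m repeat the first consonant+vowel as a prefix; stems ending in -g add -ovi; stems ending in -n add the prefix ha-.
So zazrob → zazrobbal.

zazrobbal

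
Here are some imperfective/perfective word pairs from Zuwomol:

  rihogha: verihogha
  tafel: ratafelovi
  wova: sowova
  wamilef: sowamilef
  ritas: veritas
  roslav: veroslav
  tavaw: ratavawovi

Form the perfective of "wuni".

wova and rihogha both end in -a yet inflect differently (sowova, verihogha), so the final letter is not what conditions the rule; the first letter is.
"wuni" begins with w-. The stems beginning with w- (wamilef → sowamilef, wova → sowova) add the prefix so-.
So wuni → sowuni.

sowuni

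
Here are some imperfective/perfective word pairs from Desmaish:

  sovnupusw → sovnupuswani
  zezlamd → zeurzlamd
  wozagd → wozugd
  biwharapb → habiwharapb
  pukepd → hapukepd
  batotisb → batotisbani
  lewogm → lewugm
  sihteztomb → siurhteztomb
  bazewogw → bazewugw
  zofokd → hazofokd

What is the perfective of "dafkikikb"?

"dafkikikb" has second-to-last letter 'k'. The one such stem in the data (zofokd → hazofokd) adds the prefix ha-, so the same rule applies.
So dafkikikb → hadafkikikb.

hadafkikikb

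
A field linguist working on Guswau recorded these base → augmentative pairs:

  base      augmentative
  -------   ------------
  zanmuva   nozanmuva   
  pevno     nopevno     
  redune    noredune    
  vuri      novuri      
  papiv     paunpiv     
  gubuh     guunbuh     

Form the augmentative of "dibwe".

papiv and vuri both have last vowel 'i' yet inflect differently (paunpiv, novuri), so the last vowel is not what conditions the rule; whether the stem ends in a vowel or a consonant is.
"dibwe" ends in a vowel. The stems ending in a vowel (vuri → novuri, zanmuva → nozanmuva, pevno → nopevno) add the prefix no-.
The other pattern: stems ending in a consonant insert -un- after the first vowel.
So dibwe → nodibwe.

nodibwe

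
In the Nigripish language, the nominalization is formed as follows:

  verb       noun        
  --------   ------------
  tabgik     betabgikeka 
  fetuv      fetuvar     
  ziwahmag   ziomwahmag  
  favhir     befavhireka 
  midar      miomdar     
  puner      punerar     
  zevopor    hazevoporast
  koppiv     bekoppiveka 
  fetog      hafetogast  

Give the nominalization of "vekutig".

puner and zevopor both end in -r yet inflect differently (punerar, hazevoporast), so the final letter is not what conditions the rule; the last vowel is.
"vekutig" has last vowel 'i'. The stems whose last vowel is 'i' (koppiv → bekoppiveka, favhir → befavhireka, tabgik → betabgikeka) add be- … -eka around the stem.
So vekutig → bevekutigeka.

bevekutigeka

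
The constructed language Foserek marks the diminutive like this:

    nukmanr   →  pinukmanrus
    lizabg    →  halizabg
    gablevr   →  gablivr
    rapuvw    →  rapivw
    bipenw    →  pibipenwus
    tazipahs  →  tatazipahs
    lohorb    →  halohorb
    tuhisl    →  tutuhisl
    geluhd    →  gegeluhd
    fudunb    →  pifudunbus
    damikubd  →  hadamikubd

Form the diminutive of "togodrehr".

totogodrehr

rapuvw and bipenw both end in -w yet inflect differently (rapivw, pibipenwus), so the final letter is not what conditions the rule; the second-to-last letter is.
"togodrehr" has second-to-last letter 'h'. The stems whose second-to-last letter is 'h' (geluhd → gegeluhd, tazipahs → tatazipahs) repeat the first consonant+vowel as a prefix.
The other patterns: stems whose second-to-last letter is 'v' change the last vowel to 'i'; stems whose second-to-last letter is 'n' add pi- … -us around the stem; stems whose second-to-last letter is 'b' or 'r' add the prefix ha-.
So togodrehr → totogodrehr.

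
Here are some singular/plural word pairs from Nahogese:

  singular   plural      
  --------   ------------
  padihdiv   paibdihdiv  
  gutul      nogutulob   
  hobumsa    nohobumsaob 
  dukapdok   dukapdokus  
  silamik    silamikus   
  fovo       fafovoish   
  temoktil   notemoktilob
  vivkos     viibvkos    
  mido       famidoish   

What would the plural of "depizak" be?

depizakus

"depizak" ends in -k. The stems ending in -k (silamik → silamikus, dukapdok → dukapdokus) add -us.
The other patterns: stems ending in -a or -l add no- … -ob around the stem; stems ending in -o add fa- … -ish around the stem; stems ending in -s or -v insert -ib- after the first vowel.
So depizak → depizakus.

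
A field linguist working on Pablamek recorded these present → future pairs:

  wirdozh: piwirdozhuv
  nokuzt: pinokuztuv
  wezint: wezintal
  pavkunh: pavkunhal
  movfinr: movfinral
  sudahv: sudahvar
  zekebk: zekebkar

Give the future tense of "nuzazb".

nokuzt and wezint both end in -t yet inflect differently (pinokuztuv, wezintal), so the final letter is not what conditions the rule; the second-to-last letter is.
"nuzazb" has second-to-last letter 'z'. The stems whose second-to-last letter is 'z' (wirdozh → piwirdozhuv, nokuzt → pinokuztuv) add pi- … -uv around the stem.
The other patterns: stems whose second-to-last letter is 'n' add -al; stems whose second-to-last letter is 'b' or 'h' add -ar.
So nuzazb → pinuzazbuv.

pinuzazbuv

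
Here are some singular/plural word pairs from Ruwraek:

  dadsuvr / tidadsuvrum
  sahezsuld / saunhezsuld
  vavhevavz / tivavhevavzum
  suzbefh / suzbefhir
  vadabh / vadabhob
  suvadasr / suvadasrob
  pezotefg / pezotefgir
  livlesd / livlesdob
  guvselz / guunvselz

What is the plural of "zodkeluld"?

"zodkeluld" has second-to-last letter 'l'. The stems whose second-to-last letter is 'l' (guvselz → guunvselz, sahezsuld → saunhezsuld) insert -un- after the first vowel.
So zodkeluld → zoundkeluld.

zoundkeluld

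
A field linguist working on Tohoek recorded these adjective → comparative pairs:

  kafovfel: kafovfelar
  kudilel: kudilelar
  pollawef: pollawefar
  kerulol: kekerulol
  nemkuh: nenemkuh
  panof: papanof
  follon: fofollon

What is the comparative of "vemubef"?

vemubefar

kafovfel and kerulol both end in -l yet inflect differently (kafovfelar, kekerulol), so the final letter is not what conditions the rule; the last vowel is.
"vemubef" has last vowel 'e'. The stems whose last vowel is 'e' (kafovfel → kafovfelar, kudilel → kudilelar, pollawef → pollawefar) add -ar.
The other pattern: stems whose last vowel is 'o' or 'u' repeat the first consonant+vowel as a prefix.
So vemubef → vemubefar.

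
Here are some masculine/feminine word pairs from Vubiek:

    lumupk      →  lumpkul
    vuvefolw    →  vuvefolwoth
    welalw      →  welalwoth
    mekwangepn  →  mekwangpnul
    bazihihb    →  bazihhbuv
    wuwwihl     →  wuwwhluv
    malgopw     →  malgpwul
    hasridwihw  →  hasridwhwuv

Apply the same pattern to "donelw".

vuvefolw and malgopw both end in -w yet inflect differently (vuvefolwoth, malgpwul), so the final letter is not what conditions the rule; the second-to-last letter is.
"donelw" has second-to-last letter 'l'. The stems whose second-to-last letter is 'l' (vuvefolw → vuvefolwoth, welalw → welalwoth) add -oth.
The other patterns: stems whose second-to-last letter is 'p' delete the last vowel and add -ul; stems whose second-to-last letter is 'h' delete the last vowel and add -uv.
So donelw → donelwoth.

donelwoth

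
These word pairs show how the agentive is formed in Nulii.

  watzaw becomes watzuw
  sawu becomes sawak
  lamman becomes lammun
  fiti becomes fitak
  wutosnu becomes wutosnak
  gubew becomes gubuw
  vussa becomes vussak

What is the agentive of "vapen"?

vapun

vussa and watzaw both have last vowel 'a' yet inflect differently (vussak, watzuw), so the last vowel is not what conditions the rule; whether the stem ends in a vowel or a consonant is.
"vapen" ends in a consonant. The stems ending in a consonant (watzaw → watzuw, lamman → lammun, gubew → gubuw) change the last vowel to 'u'.
The other pattern: stems ending in a vowel drop the final letter and add -ak.
So vapen → vapun.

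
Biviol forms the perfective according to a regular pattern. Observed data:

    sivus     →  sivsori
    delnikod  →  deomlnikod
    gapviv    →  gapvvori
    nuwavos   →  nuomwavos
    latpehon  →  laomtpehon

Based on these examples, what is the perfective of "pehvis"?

sivus and nuwavos both end in -s yet inflect differently (sivsori, nuomwavos), so the final letter is not what conditions the rule; the number of vowels is.
"pehvis" has 2 vowels. The stems with 2 vowels (gapviv → gapvvori, sivus → sivsori) delete the last vowel and add -ori.
So pehvis → pehvsori.

pehvsori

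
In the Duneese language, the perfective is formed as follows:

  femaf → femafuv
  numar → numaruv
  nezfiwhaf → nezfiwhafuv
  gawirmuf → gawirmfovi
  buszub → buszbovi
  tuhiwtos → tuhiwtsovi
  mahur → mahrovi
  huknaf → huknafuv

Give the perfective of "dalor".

numar and mahur both end in -r yet inflect differently (numaruv, mahrovi), so the final letter is not what conditions the rule; the last vowel is.
"dalor" has last vowel 'o'. The one such stem in the data (tuhiwtos → tuhiwtsovi) deletes the last vowel and adds -ovi (as do mahur, buszub), so the same rule applies.
The other pattern: stems whose last vowel is 'a' add -uv.
So dalor → dalrovi.

dalrovi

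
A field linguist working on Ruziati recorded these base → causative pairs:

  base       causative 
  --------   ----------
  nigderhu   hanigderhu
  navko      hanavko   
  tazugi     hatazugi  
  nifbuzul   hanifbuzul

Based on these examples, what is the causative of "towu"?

Every pair shown (nigderhu → hanigderhu, navko → hanavko, tazugi → hatazugi, …) follows the same rule: add the prefix ha-.
So towu → hatowu.

hatowu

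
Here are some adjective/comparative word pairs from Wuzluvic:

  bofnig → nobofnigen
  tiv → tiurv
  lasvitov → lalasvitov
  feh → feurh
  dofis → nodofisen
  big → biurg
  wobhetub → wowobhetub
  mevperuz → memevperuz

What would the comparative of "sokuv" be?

big and bofnig both end in -g yet inflect differently (biurg, nobofnigen), so the final letter is not what conditions the rule; the number of vowels is.
"sokuv" has 2 vowels. The stems with 2 vowels (dofis → nodofisen, bofnig → nobofnigen) add no- … -en around the stem.
The other patterns: stems with 1 vowel insert -ur- after the first vowel; stems with 3 vowels repeat the first consonant+vowel as a prefix.
So sokuv → nosokuven.

nosokuven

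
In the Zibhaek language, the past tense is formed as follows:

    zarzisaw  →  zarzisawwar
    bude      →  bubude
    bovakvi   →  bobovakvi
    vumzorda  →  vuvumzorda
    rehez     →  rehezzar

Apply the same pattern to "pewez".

rehez and bude both have last vowel 'e' yet inflect differently (rehezzar, bubude), so the last vowel is not what conditions the rule; whether the stem ends in a vowel or a consonant is.
"pewez" ends in a consonant. The stems ending in a consonant (zarzisaw → zarzisawwar, rehez → rehezzar) double the final consonant and add -ar.
The other pattern: stems ending in a vowel repeat the first consonant+vowel as a prefix.
So pewez → pewezzar.

pewezzar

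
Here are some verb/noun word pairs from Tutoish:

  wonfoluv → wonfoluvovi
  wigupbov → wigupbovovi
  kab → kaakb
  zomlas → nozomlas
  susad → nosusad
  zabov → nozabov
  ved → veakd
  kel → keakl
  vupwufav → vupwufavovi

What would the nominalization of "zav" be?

"zav" has 1 vowel. The stems with 1 vowel (ved → veakd, kab → kaakb, kel → keakl) insert -ak- after the first vowel.
So zav → zaakv.

zaakv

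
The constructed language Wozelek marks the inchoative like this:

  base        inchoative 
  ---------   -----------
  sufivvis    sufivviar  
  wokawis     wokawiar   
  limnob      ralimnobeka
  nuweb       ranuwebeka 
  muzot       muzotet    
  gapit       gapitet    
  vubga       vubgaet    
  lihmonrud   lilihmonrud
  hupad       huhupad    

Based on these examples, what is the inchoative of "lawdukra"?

lawdukraet

"lawdukra" ends in -a. The one such stem in the data (vubga → vubgaet) adds -et, so the same rule applies.
The other patterns: stems ending in -s drop the final letter and add -ar; stems ending in -b add ra- … -eka around the stem; stems ending in -d repeat the first consonant+vowel as a prefix.
So lawdukra → lawdukraet.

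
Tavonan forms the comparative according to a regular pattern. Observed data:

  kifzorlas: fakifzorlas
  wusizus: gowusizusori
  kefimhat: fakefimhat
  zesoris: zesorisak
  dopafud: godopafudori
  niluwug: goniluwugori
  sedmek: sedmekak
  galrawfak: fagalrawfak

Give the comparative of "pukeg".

kifzorlas and wusizus both end in -s yet inflect differently (fakifzorlas, gowusizusori), so the final letter is not what conditions the rule; the last vowel is.
"pukeg" has last vowel 'e'. The one such stem in the data (sedmek → sedmekak) adds -ak, so the same rule applies.
So pukeg → pukegak.

pukegak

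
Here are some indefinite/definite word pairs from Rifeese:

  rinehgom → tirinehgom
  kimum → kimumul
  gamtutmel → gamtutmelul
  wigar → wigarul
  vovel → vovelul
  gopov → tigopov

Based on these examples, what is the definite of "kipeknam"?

"kipeknam" has last vowel 'a'. The one such stem in the data (wigar → wigarul) adds -ul, so the same rule applies.
The other pattern: stems whose last vowel is 'o' add the prefix ti-.
So kipeknam → kipeknamul.

kipeknamul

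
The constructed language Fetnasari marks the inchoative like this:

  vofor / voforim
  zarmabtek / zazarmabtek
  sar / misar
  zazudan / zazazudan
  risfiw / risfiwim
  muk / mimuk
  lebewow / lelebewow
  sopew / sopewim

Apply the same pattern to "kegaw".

kegawim

sar and vofor both end in -r yet inflect differently (misar, voforim), so the final letter is not what conditions the rule; the number of vowels is.
"kegaw" has 2 vowels. The stems with 2 vowels (sopew → sopewim, risfiw → risfiwim, vofor → voforim) add -im.
The other patterns: stems with 1 vowel add the prefix mi-; stems with 3 vowels repeat the first consonant+vowel as a prefix.
So kegaw → kegawim.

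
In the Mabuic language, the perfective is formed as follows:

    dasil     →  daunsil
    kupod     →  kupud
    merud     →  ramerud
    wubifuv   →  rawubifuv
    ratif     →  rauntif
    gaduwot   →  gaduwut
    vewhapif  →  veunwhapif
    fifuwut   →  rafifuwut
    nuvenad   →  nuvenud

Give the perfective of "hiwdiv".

"hiwdiv" has last vowel 'i'. The stems whose last vowel is 'i' (dasil → daunsil, vewhapif → veunwhapif, ratif → rauntif) insert -un- after the first vowel.
The other patterns: stems whose last vowel is 'u' add the prefix ra-; stems whose last vowel is 'a' or 'o' change the last vowel to 'u'.
So hiwdiv → hiunwdiv.

hiunwdiv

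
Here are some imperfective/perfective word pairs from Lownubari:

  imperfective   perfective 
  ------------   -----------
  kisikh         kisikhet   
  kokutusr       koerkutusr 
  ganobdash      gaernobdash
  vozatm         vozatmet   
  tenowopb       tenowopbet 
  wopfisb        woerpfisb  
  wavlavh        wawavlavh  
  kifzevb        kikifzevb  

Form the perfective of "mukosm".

ganobdash and wavlavh both end in -h yet inflect differently (gaernobdash, wawavlavh), so the final letter is not what conditions the rule; the second-to-last letter is.
"mukosm" has second-to-last letter 's'. The stems whose second-to-last letter is 's' (kokutusr → koerkutusr, ganobdash → gaernobdash, wopfisb → woerpfisb) insert -er- after the first vowel.
So mukosm → muerkosm.

muerkosm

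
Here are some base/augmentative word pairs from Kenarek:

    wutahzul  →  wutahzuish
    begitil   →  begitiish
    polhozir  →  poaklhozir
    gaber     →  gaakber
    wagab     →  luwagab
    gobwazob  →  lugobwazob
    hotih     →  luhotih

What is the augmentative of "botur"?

begitil and polhozir both have last vowel 'i' yet inflect differently (begitiish, poaklhozir), so the last vowel is not what conditions the rule; the final letter is.
"botur" ends in -r. The stems ending in -r (polhozir → poaklhozir, gaber → gaakber) insert -ak- after the first vowel.
So botur → boaktur.

boaktur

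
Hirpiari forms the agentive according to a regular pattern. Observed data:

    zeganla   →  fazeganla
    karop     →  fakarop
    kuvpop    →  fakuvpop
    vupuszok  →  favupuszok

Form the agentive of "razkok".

Every pair shown (zeganla → fazeganla, karop → fakarop, kuvpop → fakuvpop, …) follows the same rule: add the prefix fa-.
So razkok → farazkok.

farazkok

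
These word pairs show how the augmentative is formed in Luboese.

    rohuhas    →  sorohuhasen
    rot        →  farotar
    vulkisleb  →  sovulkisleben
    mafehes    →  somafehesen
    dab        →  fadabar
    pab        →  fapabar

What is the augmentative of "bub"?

pab and vulkisleb both end in -b yet inflect differently (fapabar, sovulkisleben), so the final letter is not what conditions the rule; the number of vowels is.
"bub" has 1 vowel. The stems with 1 vowel (pab → fapabar, dab → fadabar, rot → farotar) add fa- … -ar around the stem.
The other pattern: stems with 3 vowels add so- … -en around the stem.
So bub → fabubar.

fabubar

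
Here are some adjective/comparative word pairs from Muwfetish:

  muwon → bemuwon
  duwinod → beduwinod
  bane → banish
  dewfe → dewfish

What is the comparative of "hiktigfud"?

behiktigfud

"hiktigfud" ends in a consonant. The stems ending in a consonant (muwon → bemuwon, duwinod → beduwinod) add the prefix be-.
The other pattern: stems ending in a vowel drop the final letter and add -ish.
So hiktigfud → behiktigfud.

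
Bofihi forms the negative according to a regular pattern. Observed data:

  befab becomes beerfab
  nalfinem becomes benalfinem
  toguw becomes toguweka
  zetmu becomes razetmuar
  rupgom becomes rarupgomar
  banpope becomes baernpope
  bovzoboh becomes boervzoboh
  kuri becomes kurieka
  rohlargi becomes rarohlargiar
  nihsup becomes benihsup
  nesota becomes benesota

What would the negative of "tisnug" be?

"tisnug" begins with t-. The one such stem in the data (toguw → toguweka) adds -eka, so the same rule applies.
The other patterns: stems beginning with n- add the prefix be-; stems beginning with b- insert -er- after the first vowel; stems beginning with r- or z- add ra- … -ar around the stem.
So tisnug → tisnugeka.

tisnugeka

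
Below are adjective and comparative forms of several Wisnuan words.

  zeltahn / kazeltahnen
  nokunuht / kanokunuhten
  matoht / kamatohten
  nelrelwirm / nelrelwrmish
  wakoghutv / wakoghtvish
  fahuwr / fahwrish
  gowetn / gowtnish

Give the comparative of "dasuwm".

daswmish

"dasuwm" has second-to-last letter 'w'. The one such stem in the data (fahuwr → fahwrish) deletes the last vowel and adds -ish (as do nelrelwirm, wakoghutv), so the same rule applies.
The other pattern: stems whose second-to-last letter is 'h' add ka- … -en around the stem.
So dasuwm → daswmish.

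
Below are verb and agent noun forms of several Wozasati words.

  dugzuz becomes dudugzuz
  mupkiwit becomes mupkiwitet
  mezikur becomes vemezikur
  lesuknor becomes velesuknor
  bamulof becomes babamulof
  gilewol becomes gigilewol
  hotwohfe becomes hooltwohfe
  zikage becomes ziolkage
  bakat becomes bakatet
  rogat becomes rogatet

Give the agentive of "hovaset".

mezikur and dugzuz both have last vowel 'u' yet inflect differently (vemezikur, dudugzuz), so the last vowel is not what conditions the rule; the final letter is.
"hovaset" ends in -t. The stems ending in -t (rogat → rogatet, mupkiwit → mupkiwitet, bakat → bakatet) add -et.
The other patterns: stems ending in -e insert -ol- after the first vowel; stems ending in -r add the prefix ve-; stems ending in -f, -l or -z repeat the first consonant+vowel as a prefix.
So hovaset → hovasetet.

hovasetet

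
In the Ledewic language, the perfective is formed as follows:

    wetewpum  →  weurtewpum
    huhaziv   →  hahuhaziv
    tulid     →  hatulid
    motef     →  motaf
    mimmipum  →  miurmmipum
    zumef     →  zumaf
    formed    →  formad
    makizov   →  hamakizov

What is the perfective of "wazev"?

wazav

formed and tulid both end in -d yet inflect differently (formad, hatulid), so the final letter is not what conditions the rule; the last vowel is.
"wazev" has last vowel 'e'. The stems whose last vowel is 'e' (formed → formad, motef → motaf, zumef → zumaf) change the last vowel to 'a'.
So wazev → wazav.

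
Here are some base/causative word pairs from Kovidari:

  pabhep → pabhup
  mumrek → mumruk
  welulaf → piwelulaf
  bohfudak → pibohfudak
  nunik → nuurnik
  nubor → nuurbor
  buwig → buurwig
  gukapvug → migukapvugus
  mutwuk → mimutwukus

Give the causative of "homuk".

mumrek and bohfudak both end in -k yet inflect differently (mumruk, pibohfudak), so the final letter is not what conditions the rule; the last vowel is.
"homuk" has last vowel 'u'. The stems whose last vowel is 'u' (gukapvug → migukapvugus, mutwuk → mimutwukus) add mi- … -us around the stem.
So homuk → mihomukus.

mihomukus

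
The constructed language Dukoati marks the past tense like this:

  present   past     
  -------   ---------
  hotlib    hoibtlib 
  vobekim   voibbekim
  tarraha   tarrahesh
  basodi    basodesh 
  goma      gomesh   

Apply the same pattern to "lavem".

hotlib and basodi both have last vowel 'i' yet inflect differently (hoibtlib, basodesh), so the last vowel is not what conditions the rule; whether the stem ends in a vowel or a consonant is.
"lavem" ends in a consonant. The stems ending in a consonant (hotlib → hoibtlib, vobekim → voibbekim) insert -ib- after the first vowel.
The other pattern: stems ending in a vowel drop the final letter and add -esh.
So lavem → laibvem.

laibvem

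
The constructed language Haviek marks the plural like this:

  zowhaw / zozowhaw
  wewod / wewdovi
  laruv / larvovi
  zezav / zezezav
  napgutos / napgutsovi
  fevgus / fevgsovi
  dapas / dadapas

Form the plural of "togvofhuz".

togvofhzovi

dapas and fevgus both end in -s yet inflect differently (dadapas, fevgsovi), so the final letter is not what conditions the rule; the last vowel is.
"togvofhuz" has last vowel 'u'. The stems whose last vowel is 'u' (fevgus → fevgsovi, laruv → larvovi) delete the last vowel and add -ovi.
So togvofhuz → togvofhzovi.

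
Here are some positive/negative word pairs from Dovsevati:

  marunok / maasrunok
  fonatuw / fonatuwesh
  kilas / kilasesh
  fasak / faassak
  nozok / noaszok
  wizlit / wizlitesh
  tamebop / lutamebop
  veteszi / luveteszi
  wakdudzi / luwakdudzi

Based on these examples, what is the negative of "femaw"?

femawesh

"femaw" ends in -w. The one such stem in the data (fonatuw → fonatuwesh) adds -esh, so the same rule applies.
So femaw → femawesh.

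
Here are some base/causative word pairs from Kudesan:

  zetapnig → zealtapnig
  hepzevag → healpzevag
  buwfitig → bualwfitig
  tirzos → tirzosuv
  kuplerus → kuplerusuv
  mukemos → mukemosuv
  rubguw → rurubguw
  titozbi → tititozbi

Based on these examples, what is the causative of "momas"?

kuplerus and rubguw both have last vowel 'u' yet inflect differently (kuplerusuv, rurubguw), so the last vowel is not what conditions the rule; the final letter is.
"momas" ends in -s. The stems ending in -s (tirzos → tirzosuv, kuplerus → kuplerusuv, mukemos → mukemosuv) add -uv.
The other patterns: stems ending in -g insert -al- after the first vowel; stems ending in -i or -w repeat the first consonant+vowel as a prefix.
So momas → momasuv.

momasuv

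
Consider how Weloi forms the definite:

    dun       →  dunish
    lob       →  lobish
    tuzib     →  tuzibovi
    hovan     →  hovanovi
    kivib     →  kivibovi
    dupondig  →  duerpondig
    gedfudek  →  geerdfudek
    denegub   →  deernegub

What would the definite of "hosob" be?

lob and tuzib both end in -b yet inflect differently (lobish, tuzibovi), so the final letter is not what conditions the rule; the number of vowels is.
"hosob" has 2 vowels. The stems with 2 vowels (tuzib → tuzibovi, hovan → hovanovi, kivib → kivibovi) add -ovi.
So hosob → hosobovi.

hosobovi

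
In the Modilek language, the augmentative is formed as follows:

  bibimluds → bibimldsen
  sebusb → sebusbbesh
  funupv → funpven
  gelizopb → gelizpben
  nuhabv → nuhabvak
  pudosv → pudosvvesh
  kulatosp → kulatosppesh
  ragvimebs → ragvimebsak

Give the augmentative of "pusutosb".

pusutosbbesh

pudosv and nuhabv both end in -v yet inflect differently (pudosvvesh, nuhabvak), so the final letter is not what conditions the rule; the second-to-last letter is.
"pusutosb" has second-to-last letter 's'. The stems whose second-to-last letter is 's' (pudosv → pudosvvesh, kulatosp → kulatosppesh, sebusb → sebusbbesh) double the final consonant and add -esh.
The other patterns: stems whose second-to-last letter is 'b' add -ak; stems whose second-to-last letter is 'd' or 'p' delete the last vowel and add -en.
So pusutosb → pusutosbbesh.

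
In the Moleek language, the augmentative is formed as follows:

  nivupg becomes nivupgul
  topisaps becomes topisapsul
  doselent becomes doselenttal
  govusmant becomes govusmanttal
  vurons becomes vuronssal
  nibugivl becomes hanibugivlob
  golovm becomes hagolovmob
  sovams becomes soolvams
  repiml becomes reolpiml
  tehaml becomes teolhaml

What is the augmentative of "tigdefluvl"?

topisaps and vurons both end in -s yet inflect differently (topisapsul, vuronssal), so the final letter is not what conditions the rule; the second-to-last letter is.
"tigdefluvl" has second-to-last letter 'v'. The stems whose second-to-last letter is 'v' (nibugivl → hanibugivlob, golovm → hagolovmob) add ha- … -ob around the stem.
So tigdefluvl → hatigdefluvlob.

hatigdefluvlob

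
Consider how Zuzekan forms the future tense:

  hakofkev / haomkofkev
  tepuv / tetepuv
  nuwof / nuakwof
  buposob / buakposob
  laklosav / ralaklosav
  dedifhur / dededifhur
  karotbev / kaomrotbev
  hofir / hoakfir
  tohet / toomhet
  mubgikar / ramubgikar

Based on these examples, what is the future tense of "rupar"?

mubgikar and hofir both end in -r yet inflect differently (ramubgikar, hoakfir), so the final letter is not what conditions the rule; the last vowel is.
"rupar" has last vowel 'a'. The stems whose last vowel is 'a' (laklosav → ralaklosav, mubgikar → ramubgikar) add the prefix ra-.
The other patterns: stems whose last vowel is 'i' or 'o' insert -ak- after the first vowel; stems whose last vowel is 'u' repeat the first consonant+vowel as a prefix; stems whose last vowel is 'e' insert -om- after the first vowel.
So rupar → rarupar.

rarupar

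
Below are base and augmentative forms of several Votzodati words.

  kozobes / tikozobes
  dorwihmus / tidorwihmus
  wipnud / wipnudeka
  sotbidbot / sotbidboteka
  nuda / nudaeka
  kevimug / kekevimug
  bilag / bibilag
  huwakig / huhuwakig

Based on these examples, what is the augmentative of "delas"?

kevimug and dorwihmus both have last vowel 'u' yet inflect differently (kekevimug, tidorwihmus), so the last vowel is not what conditions the rule; the final letter is.
"delas" ends in -s. The stems ending in -s (kozobes → tikozobes, dorwihmus → tidorwihmus) add the prefix ti-.
So delas → tidelas.

tidelas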